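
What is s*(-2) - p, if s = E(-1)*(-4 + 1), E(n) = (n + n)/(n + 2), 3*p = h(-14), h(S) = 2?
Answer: -38/3 ≈ -12.667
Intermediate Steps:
p = ⅔ (p = (⅓)*2 = ⅔ ≈ 0.66667)
E(n) = 2*n/(2 + n) (E(n) = (2*n)/(2 + n) = 2*n/(2 + n))
s = 6 (s = (2*(-1)/(2 - 1))*(-4 + 1) = (2*(-1)/1)*(-3) = (2*(-1)*1)*(-3) = -2*(-3) = 6)
s*(-2) - p = 6*(-2) - 1*⅔ = -12 - ⅔ = -38/3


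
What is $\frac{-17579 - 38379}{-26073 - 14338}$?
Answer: $\frac{7994}{5773} \approx 1.3847$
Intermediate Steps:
$\frac{-17579 - 38379}{-26073 - 14338} = - \frac{55958}{-40411} = \left(-55958\right) \left(- \frac{1}{40411}\right) = \frac{7994}{5773}$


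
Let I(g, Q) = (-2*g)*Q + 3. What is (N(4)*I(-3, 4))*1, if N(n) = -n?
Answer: -108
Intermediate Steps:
I(g, Q) = 3 - 2*Q*g (I(g, Q) = -2*Q*g + 3 = 3 - 2*Q*g)
(N(4)*I(-3, 4))*1 = ((-1*4)*(3 - 2*4*(-3)))*1 = -4*(3 + 24)*1 = -4*27*1 = -108*1 = -108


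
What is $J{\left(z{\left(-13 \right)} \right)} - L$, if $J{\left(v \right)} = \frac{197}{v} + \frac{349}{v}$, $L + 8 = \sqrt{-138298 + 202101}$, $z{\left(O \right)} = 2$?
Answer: $281 - \sqrt{63803} \approx 28.407$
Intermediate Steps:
$L = -8 + \sqrt{63803}$ ($L = -8 + \sqrt{-138298 + 202101} = -8 + \sqrt{63803} \approx 244.59$)
$J{\left(v \right)} = \frac{546}{v}$
$J{\left(z{\left(-13 \right)} \right)} - L = \frac{546}{2} - \left(-8 + \sqrt{63803}\right) = 546 \cdot \frac{1}{2} + \left(8 - \sqrt{63803}\right) = 273 + \left(8 - \sqrt{63803}\right) = 281 - \sqrt{63803}$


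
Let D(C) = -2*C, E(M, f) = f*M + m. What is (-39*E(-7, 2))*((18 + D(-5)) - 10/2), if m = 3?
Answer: 9867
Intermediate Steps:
E(M, f) = 3 + M*f (E(M, f) = f*M + 3 = M*f + 3 = 3 + M*f)
(-39*E(-7, 2))*((18 + D(-5)) - 10/2) = (-39*(3 - 7*2))*((18 - 2*(-5)) - 10/2) = (-39*(3 - 14))*((18 + 10) - 10*½) = (-39*(-11))*(28 - 5) = 429*23 = 9867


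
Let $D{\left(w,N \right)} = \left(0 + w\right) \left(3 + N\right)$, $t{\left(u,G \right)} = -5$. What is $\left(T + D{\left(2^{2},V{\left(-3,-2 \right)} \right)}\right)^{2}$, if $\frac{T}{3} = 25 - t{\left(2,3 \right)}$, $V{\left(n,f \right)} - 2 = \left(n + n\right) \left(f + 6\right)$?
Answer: $196$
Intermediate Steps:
$V{\left(n,f \right)} = 2 + 2 n \left(6 + f\right)$ ($V{\left(n,f \right)} = 2 + \left(n + n\right) \left(f + 6\right) = 2 + 2 n \left(6 + f\right)$)
$D{\left(w,N \right)} = w \left(3 + N\right)$
$T = 90$ ($T = 3 \left(25 - -5\right) = 3 \left(25 + 5\right) = 3 \cdot 30 = 90$)
$\left(T + D{\left(2^{2},V{\left(-3,-2 \right)} \right)}\right)^{2} = \left(90 + 2^{2} \left(3 + \left(2 + 12 \left(-3\right) + 2 \left(-2\right) \left(-3\right)\right)\right)\right)^{2} = \left(90 + 4 \left(3 + \left(2 - 36 + 12\right)\right)\right)^{2} = \left(90 + 4 \left(3 - 22\right)\right)^{2} = \left(90 + 4 \left(-19\right)\right)^{2} = \left(90 - 76\right)^{2} = 14^{2} = 196$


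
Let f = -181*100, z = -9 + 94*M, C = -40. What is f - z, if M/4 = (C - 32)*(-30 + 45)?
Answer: 387989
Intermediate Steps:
M = -4320 (M = 4*((-40 - 32)*(-30 + 45)) = 4*(-72*15) = 4*(-1080) = -4320)
z = -406089 (z = -9 + 94*(-4320) = -9 - 406080 = -406089)
f = -18100
f - z = -18100 - 1*(-406089) = -18100 + 406089 = 387989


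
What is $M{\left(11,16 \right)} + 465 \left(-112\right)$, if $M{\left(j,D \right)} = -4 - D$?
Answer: $-52100$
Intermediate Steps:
$M{\left(11,16 \right)} + 465 \left(-112\right) = \left(-4 - 16\right) + 465 \left(-112\right) = \left(-4 - 16\right) - 52080 = -20 - 52080 = -52100$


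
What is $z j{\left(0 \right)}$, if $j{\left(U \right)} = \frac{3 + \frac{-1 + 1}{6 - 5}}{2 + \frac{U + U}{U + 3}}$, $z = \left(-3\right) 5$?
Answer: $- \frac{45}{2} \approx -22.5$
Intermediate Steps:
$z = -15$
$j{\left(U \right)} = \frac{3}{2 + \frac{2 U}{3 + U}}$ ($j{\left(U \right)} = \frac{3 + \frac{0}{1}}{2 + \frac{2 U}{3 + U}} = \frac{3 + 0 \cdot 1}{2 + \frac{2 U}{3 + U}} = \frac{3 + 0}{2 + \frac{2 U}{3 + U}} = \frac{3}{2 + \frac{2 U}{3 + U}}$)
$z j{\left(0 \right)} = - 15 \frac{3 \left(3 + 0\right)}{2 \left(3 + 2 \cdot 0\right)} = - 15 \cdot \frac{3}{2} \frac{1}{3 + 0} \cdot 3 = - 15 \cdot \frac{3}{2} \cdot \frac{1}{3} \cdot 3 = \left(-15\right) \frac{3}{2} = - \frac{45}{2}$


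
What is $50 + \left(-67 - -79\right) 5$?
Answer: $110$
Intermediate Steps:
$50 + \left(-67 - -79\right) 5 = 50 + \left(-67 + 79\right) 5 = 50 + 12 \cdot 5 = 50 + 60 = 110$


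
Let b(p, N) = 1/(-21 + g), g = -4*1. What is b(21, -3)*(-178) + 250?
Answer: 6428/25 ≈ 257.12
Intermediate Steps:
g = -4
b(p, N) = -1/25 (b(p, N) = 1/(-21 - 4) = 1/(-25) = -1/25)
b(21, -3)*(-178) + 250 = -1/25*(-178) + 250 = 178/25 + 250 = 6428/25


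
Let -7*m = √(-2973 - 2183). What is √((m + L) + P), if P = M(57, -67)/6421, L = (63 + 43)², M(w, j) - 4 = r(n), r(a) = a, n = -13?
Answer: √(22699333010263 - 577209374*I*√1289)/44947 ≈ 106.0 - 0.048386*I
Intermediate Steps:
M(w, j) = -9 (M(w, j) = 4 - 13 = -9)
L = 11236 (L = 106² = 11236)
m = -2*I*√1289/7 (m = -√(-2973 - 2183)/7 = -2*I*√1289/7 ≈ -10.258*I)
P = -9/6421 ≈ -0.0014017
√((m + L) + P) = √((-2*I*√1289/7 + 11236) - 9/6421) = √((11236 - 2*I*√1289/7) - 9/6421) = √(72146347/6421 - 2*I*√1289/7)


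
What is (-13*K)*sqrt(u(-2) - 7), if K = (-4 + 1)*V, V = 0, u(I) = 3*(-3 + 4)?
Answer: 0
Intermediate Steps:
u(I) = 3 (u(I) = 3*1 = 3)
K = 0 (K = (-4 + 1)*0 = -3*0 = 0)
(-13*K)*sqrt(u(-2) - 7) = (-13*0)*sqrt(3 - 7) = 0*sqrt(-4) = 0*(2*I) = 0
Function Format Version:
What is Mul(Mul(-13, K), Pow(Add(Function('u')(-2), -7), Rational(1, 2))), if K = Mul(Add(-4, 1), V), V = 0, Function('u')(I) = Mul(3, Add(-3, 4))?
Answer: 0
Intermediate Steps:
Function('u')(I) = 3 (Function('u')(I) = Mul(3, 1) = 3)
K = 0 (K = Mul(Add(-4, 1), 0) = Mul(-3, 0) = 0)
Mul(Mul(-13, K), Pow(Add(Function('u')(-2), -7), Rational(1, 2))) = Mul(Mul(-13, 0), Pow(Add(3, -7), Rational(1, 2))) = Mul(0, Pow(-4, Rational(1, 2))) = Mul(0, Mul(2, I)) = 0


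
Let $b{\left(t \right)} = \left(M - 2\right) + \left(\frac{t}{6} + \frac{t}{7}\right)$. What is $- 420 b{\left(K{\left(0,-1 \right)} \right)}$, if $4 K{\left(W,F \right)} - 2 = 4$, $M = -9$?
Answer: $4425$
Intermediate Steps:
$K{\left(W,F \right)} = \frac{3}{2}$ ($K{\left(W,F \right)} = \frac{1}{2} + \frac{1}{4} \cdot 4 = \frac{1}{2} + 1 = \frac{3}{2}$)
$b{\left(t \right)} = -11 + \frac{13 t}{42}$ ($b{\left(t \right)} = \left(-9 - 2\right) + \left(\frac{t}{6} + \frac{t}{7}\right) = -11 + \left(t \frac{1}{6} + t \frac{1}{7}\right) = -11 + \left(\frac{t}{6} + \frac{t}{7}\right) = -11 + \frac{13 t}{42}$)
$- 420 b{\left(K{\left(0,-1 \right)} \right)} = - 420 \left(-11 + \frac{13}{42} \cdot \frac{3}{2}\right) = - 420 \left(-11 + \frac{13}{28}\right) = \left(-420\right) \left(- \frac{295}{28}\right) = 4425$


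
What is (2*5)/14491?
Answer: 10/14491 ≈ 0.00069008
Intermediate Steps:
(2*5)/14491 = 10*(1/14491) = 10/14491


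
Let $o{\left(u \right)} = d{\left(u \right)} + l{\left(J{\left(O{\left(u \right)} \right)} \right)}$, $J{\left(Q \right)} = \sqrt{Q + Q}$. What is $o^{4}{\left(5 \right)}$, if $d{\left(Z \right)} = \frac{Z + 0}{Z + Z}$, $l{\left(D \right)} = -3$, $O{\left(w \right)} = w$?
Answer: $\frac{625}{16} \approx 39.063$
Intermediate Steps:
$J{\left(Q \right)} = \sqrt{2} \sqrt{Q}$ ($J{\left(Q \right)} = \sqrt{2 Q} = \sqrt{2} \sqrt{Q}$)
$d{\left(Z \right)} = \frac{1}{2}$ ($d{\left(Z \right)} = \frac{Z}{2 Z} = Z \frac{1}{2 Z} = \frac{1}{2}$)
$o{\left(u \right)} = - \frac{5}{2}$ ($o{\left(u \right)} = \frac{1}{2} - 3 = - \frac{5}{2}$)
$o^{4}{\left(5 \right)} = \left(- \frac{5}{2}\right)^{4} = \frac{625}{16}$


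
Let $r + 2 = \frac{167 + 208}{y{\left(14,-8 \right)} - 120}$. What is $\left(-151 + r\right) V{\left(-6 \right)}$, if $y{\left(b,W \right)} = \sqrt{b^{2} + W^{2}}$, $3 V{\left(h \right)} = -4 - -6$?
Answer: $- \frac{73614}{707} - \frac{25 \sqrt{65}}{707} \approx -104.41$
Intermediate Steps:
$V{\left(h \right)} = \frac{2}{3}$ ($V{\left(h \right)} = \frac{-4 - -6}{3} = \frac{-4 + 6}{3} = \frac{1}{3} \cdot 2 = \frac{2}{3}$)
$y{\left(b,W \right)} = \sqrt{W^{2} + b^{2}}$
$r = -2 + \frac{375}{-120 + 2 \sqrt{65}}$ ($r = -2 + \frac{167 + 208}{\sqrt{\left(-8\right)^{2} + 14^{2}} - 120} = -2 + \frac{375}{\sqrt{64 + 196} - 120} = -2 + \frac{375}{\sqrt{260} - 120} = -2 + \frac{375}{2 \sqrt{65} - 120} = -2 + \frac{375}{-120 + 2 \sqrt{65}} \approx -5.6101$)
$\left(-151 + r\right) V{\left(-6 \right)} = \left(-151 - \left(\frac{3664}{707} + \frac{75 \sqrt{65}}{1414}\right)\right) \frac{2}{3} = \left(- \frac{110421}{707} - \frac{75 \sqrt{65}}{1414}\right) \frac{2}{3} = - \frac{73614}{707} - \frac{25 \sqrt{65}}{707}$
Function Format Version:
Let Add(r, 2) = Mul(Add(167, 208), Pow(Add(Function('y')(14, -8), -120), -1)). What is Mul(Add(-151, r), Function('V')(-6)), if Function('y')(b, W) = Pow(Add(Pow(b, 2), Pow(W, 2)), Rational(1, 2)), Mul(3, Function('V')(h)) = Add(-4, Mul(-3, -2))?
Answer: Add(Rational(-73614, 707), Mul(Rational(-25, 707), Pow(65, Rational(1, 2)))) ≈ -104.41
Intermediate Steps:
Function('V')(h) = Rational(2, 3) (Function('V')(h) = Mul(Rational(1, 3), Add(-4, Mul(-3, -2))) = Mul(Rational(1, 3), Add(-4, 6)) = Mul(Rational(1, 3), 2) = Rational(2, 3))
Function('y')(b, W) = Pow(Add(Pow(W, 2), Pow(b, 2)), Rational(1, 2))
r = Add(-2, Mul(375, Pow(Add(-120, Mul(2, Pow(65, Rational(1, 2)))), -1))) (r = Add(-2, Mul(Add(167, 208), Pow(Add(Pow(Add(Pow(-8, 2), Pow(14, 2)), Rational(1, 2)), -120), -1))) = Add(-2, Mul(375, Pow(Add(Pow(Add(64, 196), Rational(1, 2)), -120), -1))) = Add(-2, Mul(375, Pow(Add(Pow(260, Rational(1, 2)), -120), -1))) = Add(-2, Mul(375, Pow(Add(Mul(2, Pow(65, Rational(1, 2))), -120), -1))) = Add(-2, Mul(375, Pow(Add(-120, Mul(2, Pow(65, Rational(1, 2)))), -1))) ≈ -5.6101)
Mul(Add(-151, r), Function('V')(-6)) = Mul(Add(-151, Add(Rational(-3664, 707), Mul(Rational(-75, 1414), Pow(65, Rational(1, 2))))), Rational(2, 3)) = Mul(Add(Rational(-110421, 707), Mul(Rational(-75, 1414), Pow(65, Rational(1, 2)))), Rational(2, 3)) = Add(Rational(-73614, 707), Mul(Rational(-25, 707), Pow(65, Rational(1, 2))))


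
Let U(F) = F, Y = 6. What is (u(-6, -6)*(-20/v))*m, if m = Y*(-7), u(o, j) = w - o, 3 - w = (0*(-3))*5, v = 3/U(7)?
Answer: 17640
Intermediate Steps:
v = 3/7 ≈ 0.42857
w = 3 (w = 3 - 0*(-3)*5 = 3 - 0*5 = 3 - 1*0 = 3 + 0 = 3)
u(o, j) = 3 - o
m = -42 (m = 6*(-7) = -42)
(u(-6, -6)*(-20/v))*m = ((3 - 1*(-6))*(-20/3/7))*(-42) = ((3 + 6)*(-20*7/3))*(-42) = (9*(-140/3))*(-42) = -420*(-42) = 17640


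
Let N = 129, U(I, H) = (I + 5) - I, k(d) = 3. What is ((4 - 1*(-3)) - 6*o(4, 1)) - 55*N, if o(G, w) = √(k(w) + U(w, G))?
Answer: -7088 - 12*√2 ≈ -7105.0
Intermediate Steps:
U(I, H) = 5 (U(I, H) = (5 + I) - I = 5)
o(G, w) = 2*√2 (o(G, w) = √(3 + 5) = √8 = 2*√2)
((4 - 1*(-3)) - 6*o(4, 1)) - 55*N = ((4 - 1*(-3)) - 12*√2) - 55*129 = ((4 + 3) - 12*√2) - 7095 = (7 - 12*√2) - 7095 = -7088 - 12*√2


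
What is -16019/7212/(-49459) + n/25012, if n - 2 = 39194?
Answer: 3495386886899/2230434519924 ≈ 1.5671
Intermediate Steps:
n = 39196 (n = 2 + 39194 = 39196)
-16019/7212/(-49459) + n/25012 = -16019/7212/(-49459) + 39196/25012 = -16019*1/7212*(-1/49459) + 39196*(1/25012) = -16019/7212*(-1/49459) + 9799/6253 = 16019/356698308 + 9799/6253 = 3495386886899/2230434519924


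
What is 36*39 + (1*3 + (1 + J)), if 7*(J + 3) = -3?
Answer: 9832/7 ≈ 1404.6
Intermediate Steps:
J = -24/7 (J = -3 + (⅐)*(-3) = -3 - 3/7 = -24/7 ≈ -3.4286)
36*39 + (1*3 + (1 + J)) = 36*39 + (1*3 + (1 - 24/7)) = 1404 + (3 - 17/7) = 1404 + 4/7 = 9832/7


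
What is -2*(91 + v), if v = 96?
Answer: -374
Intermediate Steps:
-2*(91 + v) = -2*(91 + 96) = -2*187 = -374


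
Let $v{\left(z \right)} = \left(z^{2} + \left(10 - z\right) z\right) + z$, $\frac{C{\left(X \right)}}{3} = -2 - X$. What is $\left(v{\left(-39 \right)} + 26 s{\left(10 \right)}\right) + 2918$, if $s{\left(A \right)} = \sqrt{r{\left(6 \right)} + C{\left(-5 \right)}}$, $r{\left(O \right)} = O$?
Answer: $2489 + 26 \sqrt{15} \approx 2589.7$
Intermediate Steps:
$C{\left(X \right)} = -6 - 3 X$ ($C{\left(X \right)} = 3 \left(-2 - X\right) = -6 - 3 X$)
$v{\left(z \right)} = z + z^{2} + z \left(10 - z\right)$ ($v{\left(z \right)} = \left(z^{2} + z \left(10 - z\right)\right) + z = z + z^{2} + z \left(10 - z\right)$)
$s{\left(A \right)} = \sqrt{15}$ ($s{\left(A \right)} = \sqrt{6 - -9} = \sqrt{6 + \left(-6 + 15\right)} = \sqrt{6 + 9} = \sqrt{15}$)
$\left(v{\left(-39 \right)} + 26 s{\left(10 \right)}\right) + 2918 = \left(11 \left(-39\right) + 26 \sqrt{15}\right) + 2918 = \left(-429 + 26 \sqrt{15}\right) + 2918 = 2489 + 26 \sqrt{15}$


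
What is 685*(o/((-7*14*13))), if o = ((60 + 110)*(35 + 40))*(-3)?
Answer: 13100625/637 ≈ 20566.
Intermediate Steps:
o = -38250 (o = (170*75)*(-3) = 12750*(-3) = -38250)
685*(o/((-7*14*13))) = 685*(-38250/(-7*14*13)) = 685*(-38250/((-98*13))) = 685*(-38250/(-1274)) = 685*(-38250*(-1/1274)) = 685*(19125/637) = 13100625/637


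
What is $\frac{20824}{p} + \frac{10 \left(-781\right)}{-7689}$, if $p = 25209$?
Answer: $\frac{10818122}{5873697} \approx 1.8418$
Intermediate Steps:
$\frac{20824}{p} + \frac{10 \left(-781\right)}{-7689} = \frac{20824}{25209} + \frac{10 \left(-781\right)}{-7689} = 20824 \cdot \frac{1}{25209} - - \frac{710}{699} = \frac{20824}{25209} + \frac{710}{699} = \frac{10818122}{5873697}$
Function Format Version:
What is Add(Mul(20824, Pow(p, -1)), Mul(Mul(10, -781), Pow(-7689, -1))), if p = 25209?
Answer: Rational(10818122, 5873697) ≈ 1.8418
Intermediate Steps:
Add(Mul(20824, Pow(p, -1)), Mul(Mul(10, -781), Pow(-7689, -1))) = Add(Mul(20824, Pow(25209, -1)), Mul(Mul(10, -781), Pow(-7689, -1))) = Add(Mul(20824, Rational(1, 25209)), Mul(-7810, Rational(-1, 7689))) = Add(Rational(20824, 25209), Rational(710, 699)) = Rational(10818122, 5873697)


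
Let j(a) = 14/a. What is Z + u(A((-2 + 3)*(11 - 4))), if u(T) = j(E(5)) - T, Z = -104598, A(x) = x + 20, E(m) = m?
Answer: -523111/5 ≈ -1.0462e+5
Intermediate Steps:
A(x) = 20 + x
u(T) = 14/5 - T
Z + u(A((-2 + 3)*(11 - 4))) = -104598 + (14/5 - (20 + (-2 + 3)*(11 - 4))) = -104598 + (14/5 - (20 + 1*7)) = -104598 + (14/5 - (20 + 7)) = -104598 + (14/5 - 1*27) = -104598 + (14/5 - 27) = -104598 - 121/5 = -523111/5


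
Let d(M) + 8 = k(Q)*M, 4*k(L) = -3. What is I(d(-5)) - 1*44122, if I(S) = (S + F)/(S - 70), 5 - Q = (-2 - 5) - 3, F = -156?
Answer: -13103593/297 ≈ -44120.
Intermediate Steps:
Q = 15 (Q = 5 - ((-2 - 5) - 3) = 5 - (-7 - 3) = 5 - 1*(-10) = 5 + 10 = 15)
k(L) = -¾ (k(L) = (¼)*(-3) = -¾)
d(M) = -8 - 3*M/4
I(S) = (-156 + S)/(-70 + S) (I(S) = (S - 156)/(S - 70) = (-156 + S)/(-70 + S))
I(d(-5)) - 1*44122 = (-156 + (-8 - ¾*(-5)))/(-70 + (-8 - ¾*(-5))) - 1*44122 = (-156 + (-8 + 15/4))/(-70 + (-8 + 15/4)) - 44122 = (-156 - 17/4)/(-70 - 17/4) - 44122 = -641/4/(-297/4) - 44122 = -4/297*(-641/4) - 44122 = 641/297 - 44122 = -13103593/297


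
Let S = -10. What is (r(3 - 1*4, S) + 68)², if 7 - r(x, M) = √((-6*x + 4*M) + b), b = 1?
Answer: (75 - I*√33)² ≈ 5592.0 - 861.68*I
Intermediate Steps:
r(x, M) = 7 - √(1 - 6*x + 4*M) (r(x, M) = 7 - √((-6*x + 4*M) + 1) = 7 - √(1 - 6*x + 4*M))
(r(3 - 1*4, S) + 68)² = ((7 - √(1 - 6*(3 - 1*4) + 4*(-10))) + 68)² = ((7 - √(1 - 6*(3 - 4) - 40)) + 68)² = ((7 - √(1 - 6*(-1) - 40)) + 68)² = ((7 - √(1 + 6 - 40)) + 68)² = ((7 - √(-33)) + 68)² = ((7 - I*√33) + 68)² = (75 - I*√33)²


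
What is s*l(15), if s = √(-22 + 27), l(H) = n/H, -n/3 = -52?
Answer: 52*√5/5 ≈ 23.255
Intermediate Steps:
n = 156 (n = -3*(-52) = 156)
l(H) = 156/H
s = √5 ≈ 2.2361
s*l(15) = √5*(156/15) = √5*(156*(1/15)) = √5*(52/5) = 52*√5/5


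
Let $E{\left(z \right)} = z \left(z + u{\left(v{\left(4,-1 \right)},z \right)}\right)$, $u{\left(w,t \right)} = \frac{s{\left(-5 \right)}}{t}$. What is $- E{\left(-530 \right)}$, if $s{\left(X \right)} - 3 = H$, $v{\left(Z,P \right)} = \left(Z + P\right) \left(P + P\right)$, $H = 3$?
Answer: $-280906$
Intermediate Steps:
$v{\left(Z,P \right)} = 2 P \left(P + Z\right)$ ($v{\left(Z,P \right)} = \left(P + Z\right) 2 P = 2 P \left(P + Z\right)$)
$s{\left(X \right)} = 6$ ($s{\left(X \right)} = 3 + 3 = 6$)
$u{\left(w,t \right)} = \frac{6}{t}$
$E{\left(z \right)} = z \left(z + \frac{6}{z}\right)$
$- E{\left(-530 \right)} = - (6 + \left(-530\right)^{2}) = - (6 + 280900) = \left(-1\right) 280906 = -280906$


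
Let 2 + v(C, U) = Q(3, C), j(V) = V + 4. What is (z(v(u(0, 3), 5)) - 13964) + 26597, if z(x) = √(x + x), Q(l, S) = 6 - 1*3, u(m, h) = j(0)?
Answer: 12633 + √2 ≈ 12634.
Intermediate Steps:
j(V) = 4 + V
u(m, h) = 4 (u(m, h) = 4 + 0 = 4)
Q(l, S) = 3 (Q(l, S) = 6 - 3 = 3)
v(C, U) = 1 (v(C, U) = -2 + 3 = 1)
z(x) = √2*√x (z(x) = √(2*x) = √2*√x)
(z(v(u(0, 3), 5)) - 13964) + 26597 = (√2*√1 - 13964) + 26597 = (√2*1 - 13964) + 26597 = (√2 - 13964) + 26597 = (-13964 + √2) + 26597 = 12633 + √2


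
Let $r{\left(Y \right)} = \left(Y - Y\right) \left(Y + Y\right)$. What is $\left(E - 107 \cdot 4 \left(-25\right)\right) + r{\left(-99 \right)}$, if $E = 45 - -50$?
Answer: $10795$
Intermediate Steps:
$r{\left(Y \right)} = 0$ ($r{\left(Y \right)} = 0 \cdot 2 Y = 0$)
$E = 95$ ($E = 45 + 50 = 95$)
$\left(E - 107 \cdot 4 \left(-25\right)\right) + r{\left(-99 \right)} = \left(95 - 107 \cdot 4 \left(-25\right)\right) + 0 = \left(95 - -10700\right) + 0 = \left(95 + 10700\right) + 0 = 10795 + 0 = 10795$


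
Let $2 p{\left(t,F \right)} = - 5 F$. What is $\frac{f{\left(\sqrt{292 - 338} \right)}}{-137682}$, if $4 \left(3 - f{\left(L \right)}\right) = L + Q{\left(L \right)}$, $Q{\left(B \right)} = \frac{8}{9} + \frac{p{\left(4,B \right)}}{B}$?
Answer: $- \frac{245}{9913104} + \frac{i \sqrt{46}}{550728} \approx -2.4715 \cdot 10^{-5} + 1.2315 \cdot 10^{-5} i$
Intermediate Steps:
$p{\left(t,F \right)} = - \frac{5 F}{2}$ ($p{\left(t,F \right)} = \frac{\left(-5\right) F}{2} = - \frac{5 F}{2}$)
$Q{\left(B \right)} = - \frac{29}{18}$ ($Q{\left(B \right)} = \frac{8}{9} + \frac{\left(- \frac{5}{2}\right) B}{B} = 8 \cdot \frac{1}{9} - \frac{5}{2} = \frac{8}{9} - \frac{5}{2} = - \frac{29}{18}$)
$f{\left(L \right)} = \frac{245}{72} - \frac{L}{4}$ ($f{\left(L \right)} = 3 - \frac{L - \frac{29}{18}}{4} = 3 - \frac{- \frac{29}{18} + L}{4} = 3 - \left(- \frac{29}{72} + \frac{L}{4}\right) = \frac{245}{72} - \frac{L}{4}$)
$\frac{f{\left(\sqrt{292 - 338} \right)}}{-137682} = \frac{\frac{245}{72} - \frac{\sqrt{292 - 338}}{4}}{-137682} = \left(\frac{245}{72} - \frac{\sqrt{-46}}{4}\right) \left(- \frac{1}{137682}\right) = \left(\frac{245}{72} - \frac{i \sqrt{46}}{4}\right) \left(- \frac{1}{137682}\right) = - \frac{245}{9913104} + \frac{i \sqrt{46}}{550728}$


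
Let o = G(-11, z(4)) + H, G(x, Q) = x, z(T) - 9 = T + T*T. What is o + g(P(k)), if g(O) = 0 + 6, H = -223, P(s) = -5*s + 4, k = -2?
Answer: -228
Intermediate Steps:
z(T) = 9 + T + T² (z(T) = 9 + (T + T*T) = 9 + (T + T²) = 9 + T + T²)
P(s) = 4 - 5*s
o = -234 (o = -11 - 223 = -234)
g(O) = 6
o + g(P(k)) = -234 + 6 = -228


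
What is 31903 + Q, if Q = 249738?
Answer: 281641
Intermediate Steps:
31903 + Q = 31903 + 249738 = 281641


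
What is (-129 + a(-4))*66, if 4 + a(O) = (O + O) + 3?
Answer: -9108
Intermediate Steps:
a(O) = -1 + 2*O (a(O) = -4 + ((O + O) + 3) = -4 + (2*O + 3) = -4 + (3 + 2*O) = -1 + 2*O)
(-129 + a(-4))*66 = (-129 + (-1 + 2*(-4)))*66 = (-129 + (-1 - 8))*66 = (-129 - 9)*66 = -138*66 = -9108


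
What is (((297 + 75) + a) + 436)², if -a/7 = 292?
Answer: 1527696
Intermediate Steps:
a = -2044 (a = -7*292 = -2044)
(((297 + 75) + a) + 436)² = (((297 + 75) - 2044) + 436)² = ((372 - 2044) + 436)² = (-1672 + 436)² = (-1236)² = 1527696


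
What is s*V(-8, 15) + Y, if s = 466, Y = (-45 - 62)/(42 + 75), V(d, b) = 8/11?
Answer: 434999/1287 ≈ 337.99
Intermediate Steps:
V(d, b) = 8/11 (V(d, b) = 8*(1/11) = 8/11)
Y = -107/117 ≈ -0.91453
s*V(-8, 15) + Y = 466*(8/11) - 107/117 = 3728/11 - 107/117 = 434999/1287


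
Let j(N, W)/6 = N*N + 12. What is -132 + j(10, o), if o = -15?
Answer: 540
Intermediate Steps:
j(N, W) = 72 + 6*N**2 (j(N, W) = 6*(N*N + 12) = 6*(N**2 + 12) = 6*(12 + N**2) = 72 + 6*N**2)
-132 + j(10, o) = -132 + (72 + 6*10**2) = -132 + (72 + 6*100) = -132 + (72 + 600) = -132 + 672 = 540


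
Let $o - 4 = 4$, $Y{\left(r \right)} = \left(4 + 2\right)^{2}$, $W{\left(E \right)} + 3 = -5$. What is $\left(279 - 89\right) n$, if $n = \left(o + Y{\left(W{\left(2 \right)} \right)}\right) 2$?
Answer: $16720$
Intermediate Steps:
$W{\left(E \right)} = -8$ ($W{\left(E \right)} = -3 - 5 = -8$)
$Y{\left(r \right)} = 36$ ($Y{\left(r \right)} = 6^{2} = 36$)
$o = 8$ ($o = 4 + 4 = 8$)
$n = 88$ ($n = \left(8 + 36\right) 2 = 44 \cdot 2 = 88$)
$\left(279 - 89\right) n = \left(279 - 89\right) 88 = 190 \cdot 88 = 16720$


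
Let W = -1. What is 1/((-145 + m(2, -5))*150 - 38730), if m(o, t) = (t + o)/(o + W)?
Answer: -1/60930 ≈ -1.6412e-5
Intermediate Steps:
m(o, t) = (o + t)/(-1 + o) (m(o, t) = (t + o)/(o - 1) = (o + t)/(-1 + o))
1/((-145 + m(2, -5))*150 - 38730) = 1/((-145 + (2 - 5)/(-1 + 2))*150 - 38730) = 1/((-145 - 3/1)*150 - 38730) = 1/((-145 + 1*(-3))*150 - 38730) = 1/((-145 - 3)*150 - 38730) = 1/(-148*150 - 38730) = 1/(-22200 - 38730) = 1/(-60930) = -1/60930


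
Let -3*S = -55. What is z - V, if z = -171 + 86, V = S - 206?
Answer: 308/3 ≈ 102.67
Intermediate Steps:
S = 55/3 (S = -1/3*(-55) = 55/3 ≈ 18.333)
V = -563/3 (V = 55/3 - 206 = -563/3 ≈ -187.67)
z = -85
z - V = -85 - 1*(-563/3) = -85 + 563/3 = 308/3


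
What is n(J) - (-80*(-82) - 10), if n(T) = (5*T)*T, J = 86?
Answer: 30430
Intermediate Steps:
n(T) = 5*T²
n(J) - (-80*(-82) - 10) = 5*86² - (-80*(-82) - 10) = 5*7396 - (6560 - 10) = 36980 - 1*6550 = 36980 - 6550 = 30430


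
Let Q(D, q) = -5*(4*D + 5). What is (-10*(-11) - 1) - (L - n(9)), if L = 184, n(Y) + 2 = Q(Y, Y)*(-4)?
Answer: 743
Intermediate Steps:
Q(D, q) = -25 - 20*D (Q(D, q) = -5*(5 + 4*D) = -25 - 20*D)
n(Y) = 98 + 80*Y (n(Y) = -2 + (-25 - 20*Y)*(-4) = -2 + (100 + 80*Y) = 98 + 80*Y)
(-10*(-11) - 1) - (L - n(9)) = (-10*(-11) - 1) - (184 - (98 + 80*9)) = (110 - 1) - (184 - (98 + 720)) = 109 - (184 - 1*818) = 109 - (184 - 818) = 109 - 1*(-634) = 109 + 634 = 743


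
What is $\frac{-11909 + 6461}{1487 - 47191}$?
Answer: $\frac{681}{5713} \approx 0.1192$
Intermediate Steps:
$\frac{-11909 + 6461}{1487 - 47191} = - \frac{5448}{-45704} = \left(-5448\right) \left(- \frac{1}{45704}\right) = \frac{681}{5713}$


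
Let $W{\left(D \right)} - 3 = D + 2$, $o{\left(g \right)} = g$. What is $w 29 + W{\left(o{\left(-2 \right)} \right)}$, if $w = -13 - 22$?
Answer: $-1012$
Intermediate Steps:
$W{\left(D \right)} = 5 + D$ ($W{\left(D \right)} = 3 + \left(D + 2\right) = 3 + \left(2 + D\right) = 5 + D$)
$w = -35$
$w 29 + W{\left(o{\left(-2 \right)} \right)} = \left(-35\right) 29 + \left(5 - 2\right) = -1015 + 3 = -1012$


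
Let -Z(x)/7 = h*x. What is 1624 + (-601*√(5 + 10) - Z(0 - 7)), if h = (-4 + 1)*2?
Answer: 1918 - 601*√15 ≈ -409.66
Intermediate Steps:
h = -6 (h = -3*2 = -6)
Z(x) = 42*x (Z(x) = -(-42)*x = 42*x)
1624 + (-601*√(5 + 10) - Z(0 - 7)) = 1624 + (-601*√(5 + 10) - 42*(0 - 7)) = 1624 + (-601*√15 - 42*(-7)) = 1624 + (-601*√15 - 1*(-294)) = 1624 + (-601*√15 + 294) = 1624 + (294 - 601*√15) = 1918 - 601*√15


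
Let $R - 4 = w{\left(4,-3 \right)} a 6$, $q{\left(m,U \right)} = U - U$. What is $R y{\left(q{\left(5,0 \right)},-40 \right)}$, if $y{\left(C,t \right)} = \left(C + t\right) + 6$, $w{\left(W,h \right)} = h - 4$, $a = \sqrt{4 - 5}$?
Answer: $-136 + 1428 i \approx -136.0 + 1428.0 i$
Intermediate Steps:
$a = i$ ($a = \sqrt{-1} = i \approx 1.0 i$)
$q{\left(m,U \right)} = 0$
$w{\left(W,h \right)} = -4 + h$
$y{\left(C,t \right)} = 6 + C + t$
$R = 4 - 42 i$ ($R = 4 + \left(-4 - 3\right) i 6 = 4 + - 7 i 6 = 4 - 42 i \approx 4.0 - 42.0 i$)
$R y{\left(q{\left(5,0 \right)},-40 \right)} = \left(4 - 42 i\right) \left(6 + 0 - 40\right) = \left(4 - 42 i\right) \left(-34\right) = -136 + 1428 i$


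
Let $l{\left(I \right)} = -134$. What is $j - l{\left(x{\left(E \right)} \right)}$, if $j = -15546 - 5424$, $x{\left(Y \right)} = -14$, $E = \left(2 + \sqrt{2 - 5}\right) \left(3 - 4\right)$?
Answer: $-20836$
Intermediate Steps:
$E = -2 - i \sqrt{3}$ ($E = \left(2 + \sqrt{-3}\right) \left(-1\right) = \left(2 + i \sqrt{3}\right) \left(-1\right) = -2 - i \sqrt{3} \approx -2.0 - 1.732 i$)
$j = -20970$ ($j = -15546 - 5424 = -20970$)
$j - l{\left(x{\left(E \right)} \right)} = -20970 - -134 = -20970 + 134 = -20836$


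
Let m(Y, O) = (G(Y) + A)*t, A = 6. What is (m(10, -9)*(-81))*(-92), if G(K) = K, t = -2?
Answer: -238464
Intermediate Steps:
m(Y, O) = -12 - 2*Y (m(Y, O) = (Y + 6)*(-2) = (6 + Y)*(-2) = -12 - 2*Y)
(m(10, -9)*(-81))*(-92) = ((-12 - 2*10)*(-81))*(-92) = ((-12 - 20)*(-81))*(-92) = -32*(-81)*(-92) = 2592*(-92) = -238464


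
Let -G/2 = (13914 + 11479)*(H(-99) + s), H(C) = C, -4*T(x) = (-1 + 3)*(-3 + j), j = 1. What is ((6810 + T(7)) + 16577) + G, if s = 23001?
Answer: -1163077584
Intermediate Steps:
T(x) = 1 (T(x) = -(-1 + 3)*(-3 + 1)/4 = -(-2)/2 = -¼*(-4) = 1)
G = -1163100972 (G = -2*(13914 + 11479)*(-99 + 23001) = -50786*22902 = -2*581550486 = -1163100972)
((6810 + T(7)) + 16577) + G = ((6810 + 1) + 16577) - 1163100972 = (6811 + 16577) - 1163100972 = 23388 - 1163100972 = -1163077584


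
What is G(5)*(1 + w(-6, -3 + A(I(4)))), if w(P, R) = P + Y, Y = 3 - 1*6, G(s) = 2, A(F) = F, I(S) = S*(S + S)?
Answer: -16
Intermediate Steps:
I(S) = 2*S**2 (I(S) = S*(2*S) = 2*S**2)
Y = -3 (Y = 3 - 6 = -3)
w(P, R) = -3 + P (w(P, R) = P - 3 = -3 + P)
G(5)*(1 + w(-6, -3 + A(I(4)))) = 2*(1 + (-3 - 6)) = 2*(1 - 9) = 2*(-8) = -16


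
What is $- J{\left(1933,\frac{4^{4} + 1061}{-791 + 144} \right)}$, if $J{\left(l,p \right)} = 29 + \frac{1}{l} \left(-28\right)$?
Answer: $- \frac{56029}{1933} \approx -28.986$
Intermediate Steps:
$J{\left(l,p \right)} = 29 - \frac{28}{l}$
$- J{\left(1933,\frac{4^{4} + 1061}{-791 + 144} \right)} = - (29 - \frac{28}{1933}) = \left(-1\right) \frac{56029}{1933} = - \frac{56029}{1933}$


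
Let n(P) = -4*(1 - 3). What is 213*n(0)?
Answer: 1704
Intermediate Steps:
n(P) = 8 (n(P) = -4*(-2) = 8)
213*n(0) = 213*8 = 1704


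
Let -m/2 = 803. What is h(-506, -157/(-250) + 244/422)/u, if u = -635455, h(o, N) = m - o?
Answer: 220/127091 ≈ 0.0017310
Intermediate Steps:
m = -1606 (m = -2*803 = -1606)
h(o, N) = -1606 - o
h(-506, -157/(-250) + 244/422)/u = (-1606 - 1*(-506))/(-635455) = (-1606 + 506)*(-1/635455) = -1100*(-1/635455) = 220/127091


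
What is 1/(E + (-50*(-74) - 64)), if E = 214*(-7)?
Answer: 1/2138 ≈ 0.00046773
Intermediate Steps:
E = -1498
1/(E + (-50*(-74) - 64)) = 1/(-1498 + (-50*(-74) - 64)) = 1/(-1498 + (3700 - 64)) = 1/(-1498 + 3636) = 1/2138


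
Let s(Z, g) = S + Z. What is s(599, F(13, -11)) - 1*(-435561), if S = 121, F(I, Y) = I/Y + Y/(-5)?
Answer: 436281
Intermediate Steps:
F(I, Y) = -Y/5 + I/Y (F(I, Y) = I/Y + Y*(-1/5) = I/Y - Y/5 = -Y/5 + I/Y)
s(Z, g) = 121 + Z
s(599, F(13, -11)) - 1*(-435561) = (121 + 599) - 1*(-435561) = 720 + 435561 = 436281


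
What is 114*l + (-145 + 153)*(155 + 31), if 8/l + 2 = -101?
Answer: 152352/103 ≈ 1479.1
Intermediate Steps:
l = -8/103 (l = 8/(-2 - 101) = 8/(-103) = 8*(-1/103) = -8/103 ≈ -0.077670)
114*l + (-145 + 153)*(155 + 31) = 114*(-8/103) + (-145 + 153)*(155 + 31) = -912/103 + 8*186 = -912/103 + 1488 = 152352/103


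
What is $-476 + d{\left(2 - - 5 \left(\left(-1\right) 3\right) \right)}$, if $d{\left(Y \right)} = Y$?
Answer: $-489$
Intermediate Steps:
$-476 + d{\left(2 - - 5 \left(\left(-1\right) 3\right) \right)} = -476 + \left(2 - - 5 \left(\left(-1\right) 3\right)\right) = -476 + \left(2 - \left(-5\right) \left(-3\right)\right) = -476 + \left(2 - 15\right) = -476 - 13 = -489$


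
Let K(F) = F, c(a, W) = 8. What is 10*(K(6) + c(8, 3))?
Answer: 140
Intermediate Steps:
10*(K(6) + c(8, 3)) = 10*(6 + 8) = 10*14 = 140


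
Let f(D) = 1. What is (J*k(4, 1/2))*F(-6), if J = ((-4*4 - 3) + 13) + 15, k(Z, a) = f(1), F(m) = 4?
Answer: 36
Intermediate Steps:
k(Z, a) = 1
J = 9 (J = ((-16 - 3) + 13) + 15 = (-19 + 13) + 15 = -6 + 15 = 9)
(J*k(4, 1/2))*F(-6) = (9*1)*4 = 9*4 = 36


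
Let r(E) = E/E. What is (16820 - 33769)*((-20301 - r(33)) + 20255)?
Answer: 796603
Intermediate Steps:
r(E) = 1
(16820 - 33769)*((-20301 - r(33)) + 20255) = (16820 - 33769)*((-20301 - 1*1) + 20255) = -16949*((-20301 - 1) + 20255) = -16949*(-20302 + 20255) = -16949*(-47) = 796603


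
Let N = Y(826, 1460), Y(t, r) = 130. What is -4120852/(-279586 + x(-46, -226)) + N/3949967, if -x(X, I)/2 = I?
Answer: 8138632849652/551285044289 ≈ 14.763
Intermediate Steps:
x(X, I) = -2*I
N = 130
-4120852/(-279586 + x(-46, -226)) + N/3949967 = -4120852/(-279586 - 2*(-226)) + 130/3949967 = -4120852/(-279586 + 452) + 130*(1/3949967) = -4120852/(-279134) + 130/3949967 = -4120852*(-1/279134) + 130/3949967 = 2060426/139567 + 130/3949967 = 8138632849652/551285044289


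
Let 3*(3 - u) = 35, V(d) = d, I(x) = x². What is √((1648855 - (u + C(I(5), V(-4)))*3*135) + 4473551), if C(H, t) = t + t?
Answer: 2*√1532289 ≈ 2475.7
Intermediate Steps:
u = -26/3 (u = 3 - ⅓*35 = 3 - 35/3 = -26/3 ≈ -8.6667)
C(H, t) = 2*t
√((1648855 - (u + C(I(5), V(-4)))*3*135) + 4473551) = √((1648855 - (-26/3 + 2*(-4))*3*135) + 4473551) = √((1648855 - (-26/3 - 8)*3*135) + 4473551) = √((1648855 - (-50/3*3)*135) + 4473551) = √((1648855 - (-50)*135) + 4473551) = √((1648855 - 1*(-6750)) + 4473551) = √((1648855 + 6750) + 4473551) = √(1655605 + 4473551) = √6129156 = 2*√1532289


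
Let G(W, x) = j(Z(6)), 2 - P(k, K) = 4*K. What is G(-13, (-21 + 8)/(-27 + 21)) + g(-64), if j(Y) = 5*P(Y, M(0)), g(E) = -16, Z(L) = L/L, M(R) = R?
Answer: -6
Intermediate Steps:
Z(L) = 1
P(k, K) = 2 - 4*K
j(Y) = 10 (j(Y) = 5*(2 - 4*0) = 5*(2 + 0) = 5*2 = 10)
G(W, x) = 10
G(-13, (-21 + 8)/(-27 + 21)) + g(-64) = 10 - 16 = -6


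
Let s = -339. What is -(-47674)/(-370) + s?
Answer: -86552/185 ≈ -467.85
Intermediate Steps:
-(-47674)/(-370) + s = -(-47674)/(-370) - 339 = -(-47674)*(-1)/370 - 339 = -394*121/370 - 339 = -23837/185 - 339 = -86552/185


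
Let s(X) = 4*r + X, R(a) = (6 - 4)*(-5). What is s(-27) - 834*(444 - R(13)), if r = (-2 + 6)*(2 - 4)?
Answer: -378695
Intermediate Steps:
R(a) = -10 (R(a) = 2*(-5) = -10)
r = -8 (r = 4*(-2) = -8)
s(X) = -32 + X (s(X) = 4*(-8) + X = -32 + X)
s(-27) - 834*(444 - R(13)) = (-32 - 27) - 834*(444 - 1*(-10)) = -59 - 834*(444 + 10) = -59 - 834*454 = -59 - 378636 = -378695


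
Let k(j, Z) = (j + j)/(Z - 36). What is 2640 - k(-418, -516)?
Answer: 364111/138 ≈ 2638.5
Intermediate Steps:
k(j, Z) = 2*j/(-36 + Z) (k(j, Z) = (2*j)/(-36 + Z) = 2*j/(-36 + Z))
2640 - k(-418, -516) = 2640 - 2*(-418)/(-36 - 516) = 2640 - 2*(-418)/(-552) = 2640 - 2*(-418)*(-1)/552 = 2640 - 1*209/138 = 2640 - 209/138 = 364111/138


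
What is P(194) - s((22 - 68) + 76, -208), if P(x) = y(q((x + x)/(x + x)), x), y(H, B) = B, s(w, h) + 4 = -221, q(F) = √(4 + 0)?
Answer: 419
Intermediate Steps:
q(F) = 2 (q(F) = √4 = 2)
s(w, h) = -225 (s(w, h) = -4 - 221 = -225)
P(x) = x
P(194) - s((22 - 68) + 76, -208) = 194 - 1*(-225) = 194 + 225 = 419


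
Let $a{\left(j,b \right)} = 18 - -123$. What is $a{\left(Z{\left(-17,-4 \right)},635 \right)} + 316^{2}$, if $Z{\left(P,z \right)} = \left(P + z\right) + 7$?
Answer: $99997$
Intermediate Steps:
$Z{\left(P,z \right)} = 7 + P + z$
$a{\left(j,b \right)} = 141$ ($a{\left(j,b \right)} = 18 + 123 = 141$)
$a{\left(Z{\left(-17,-4 \right)},635 \right)} + 316^{2} = 141 + 316^{2} = 141 + 99856 = 99997$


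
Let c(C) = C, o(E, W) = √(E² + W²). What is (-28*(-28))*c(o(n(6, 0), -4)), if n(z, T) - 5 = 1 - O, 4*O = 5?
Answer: 196*√617 ≈ 4868.5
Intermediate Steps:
O = 5/4 (O = (¼)*5 = 5/4 ≈ 1.2500)
n(z, T) = 19/4 (n(z, T) = 5 + (1 - 1*5/4) = 5 + (1 - 5/4) = 5 - ¼ = 19/4)
(-28*(-28))*c(o(n(6, 0), -4)) = (-28*(-28))*√((19/4)² + (-4)²) = 784*√(361/16 + 16) = 784*√(617/16) = 784*(√617/4) = 196*√617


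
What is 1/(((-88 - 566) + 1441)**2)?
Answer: 1/619369 ≈ 1.6145e-6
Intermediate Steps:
1/(((-88 - 566) + 1441)**2) = 1/((-654 + 1441)**2) = 1/(787**2) = 1/619369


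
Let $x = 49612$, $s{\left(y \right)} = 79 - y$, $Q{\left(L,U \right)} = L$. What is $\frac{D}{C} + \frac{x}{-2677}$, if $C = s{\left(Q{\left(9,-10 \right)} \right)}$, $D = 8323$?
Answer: $\frac{2686833}{26770} \approx 100.37$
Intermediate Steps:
$C = 70$ ($C = 79 - 9 = 70$)
$\frac{D}{C} + \frac{x}{-2677} = \frac{8323}{70} + \frac{49612}{-2677} = 8323 \cdot \frac{1}{70} + 49612 \left(- \frac{1}{2677}\right) = \frac{1189}{10} - \frac{49612}{2677} = \frac{2686833}{26770}$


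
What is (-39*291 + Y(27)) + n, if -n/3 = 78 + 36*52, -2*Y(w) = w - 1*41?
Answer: -17192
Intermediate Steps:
Y(w) = 41/2 - w/2 (Y(w) = -(w - 1*41)/2 = -(w - 41)/2 = -(-41 + w)/2 = 41/2 - w/2)
n = -5850 (n = -3*(78 + 36*52) = -3*(78 + 1872) = -3*1950 = -5850)
(-39*291 + Y(27)) + n = (-39*291 + (41/2 - ½*27)) - 5850 = (-11349 + (41/2 - 27/2)) - 5850 = (-11349 + 7) - 5850 = -11342 - 5850 = -17192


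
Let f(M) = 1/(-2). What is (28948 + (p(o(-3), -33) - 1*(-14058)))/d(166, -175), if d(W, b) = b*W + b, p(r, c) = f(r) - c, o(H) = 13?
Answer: -86077/58450 ≈ -1.4727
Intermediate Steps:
f(M) = -½
p(r, c) = -½ - c
d(W, b) = b + W*b (d(W, b) = W*b + b = b + W*b)
(28948 + (p(o(-3), -33) - 1*(-14058)))/d(166, -175) = (28948 + ((-½ - 1*(-33)) - 1*(-14058)))/((-175*(1 + 166))) = (28948 + ((-½ + 33) + 14058))/((-175*167)) = (28948 + (65/2 + 14058))/(-29225) = (28948 + 28181/2)*(-1/29225) = (86077/2)*(-1/29225) = -86077/58450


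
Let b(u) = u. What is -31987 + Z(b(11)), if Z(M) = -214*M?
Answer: -34341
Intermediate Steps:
-31987 + Z(b(11)) = -31987 - 214*11 = -31987 - 2354 = -34341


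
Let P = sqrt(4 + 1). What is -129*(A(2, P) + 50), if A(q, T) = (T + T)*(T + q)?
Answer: -7740 - 516*sqrt(5) ≈ -8893.8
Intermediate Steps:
P = sqrt(5) ≈ 2.2361
A(q, T) = 2*T*(T + q) (A(q, T) = (2*T)*(T + q) = 2*T*(T + q))
-129*(A(2, P) + 50) = -129*(2*sqrt(5)*(sqrt(5) + 2) + 50) = -129*(2*sqrt(5)*(2 + sqrt(5)) + 50) = -129*(50 + 2*sqrt(5)*(2 + sqrt(5))) = -6450 - 258*sqrt(5)*(2 + sqrt(5))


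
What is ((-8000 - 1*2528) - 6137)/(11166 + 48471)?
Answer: -5555/19879 ≈ -0.27944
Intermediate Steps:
((-8000 - 1*2528) - 6137)/(11166 + 48471) = ((-8000 - 2528) - 6137)/59637 = (-10528 - 6137)*(1/59637) = -16665*1/59637 = -5555/19879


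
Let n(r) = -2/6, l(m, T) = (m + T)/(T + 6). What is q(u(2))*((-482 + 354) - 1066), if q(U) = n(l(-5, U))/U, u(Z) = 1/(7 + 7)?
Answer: 5572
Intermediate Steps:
l(m, T) = (T + m)/(6 + T)
n(r) = -⅓ (n(r) = -2*⅙ = -⅓)
u(Z) = 1/14
q(U) = -1/(3*U)
q(u(2))*((-482 + 354) - 1066) = (-1/(3*1/14))*((-482 + 354) - 1066) = (-⅓*14)*(-128 - 1066) = -14/3*(-1194) = 5572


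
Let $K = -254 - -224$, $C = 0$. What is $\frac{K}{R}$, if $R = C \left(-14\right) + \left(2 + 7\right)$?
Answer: $- \frac{10}{3} \approx -3.3333$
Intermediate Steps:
$K = -30$ ($K = -254 + 224 = -30$)
$R = 9$ ($R = 0 \left(-14\right) + \left(2 + 7\right) = 0 + 9 = 9$)
$\frac{K}{R} = - \frac{30}{9} = \left(-30\right) \frac{1}{9} = - \frac{10}{3}$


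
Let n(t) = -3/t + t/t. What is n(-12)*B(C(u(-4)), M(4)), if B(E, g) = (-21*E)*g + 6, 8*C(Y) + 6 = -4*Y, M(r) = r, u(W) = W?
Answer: -495/4 ≈ -123.75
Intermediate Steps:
n(t) = 1 - 3/t (n(t) = -3/t + 1 = 1 - 3/t)
C(Y) = -3/4 - Y/2 (C(Y) = -3/4 + (-4*Y)/8 = -3/4 - Y/2)
B(E, g) = 6 - 21*E*g (B(E, g) = -21*E*g + 6 = 6 - 21*E*g)
n(-12)*B(C(u(-4)), M(4)) = ((-3 - 12)/(-12))*(6 - 21*(-3/4 - 1/2*(-4))*4) = (-1/12*(-15))*(6 - 21*(-3/4 + 2)*4) = 5*(6 - 21*5/4*4)/4 = 5*(6 - 105)/4 = (5/4)*(-99) = -495/4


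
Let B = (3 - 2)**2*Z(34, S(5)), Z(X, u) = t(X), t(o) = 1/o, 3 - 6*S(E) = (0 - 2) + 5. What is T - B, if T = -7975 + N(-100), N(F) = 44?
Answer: -269655/34 ≈ -7931.0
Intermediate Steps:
S(E) = 0 (S(E) = 1/2 - ((0 - 2) + 5)/6 = 1/2 - (-2 + 5)/6 = 1/2 - 1/6*3 = 1/2 - 1/2 = 0)
Z(X, u) = 1/X
T = -7931 (T = -7975 + 44 = -7931)
B = 1/34 (B = (3 - 2)**2/34 = 1**2*(1/34) = 1*(1/34) = 1/34 ≈ 0.029412)
T - B = -7931 - 1*1/34 = -7931 - 1/34 = -269655/34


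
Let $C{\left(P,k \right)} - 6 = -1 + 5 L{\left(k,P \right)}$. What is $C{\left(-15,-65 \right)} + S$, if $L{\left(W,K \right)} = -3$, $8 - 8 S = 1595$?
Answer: $- \frac{1667}{8} \approx -208.38$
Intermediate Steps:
$S = - \frac{1587}{8}$ ($S = 1 - \frac{1595}{8} = - \frac{1587}{8} \approx -198.38$)
$C{\left(P,k \right)} = -10$ ($C{\left(P,k \right)} = 6 + \left(-1 + 5 \left(-3\right)\right) = 6 - 16 = -10$)
$C{\left(-15,-65 \right)} + S = -10 - \frac{1587}{8} = - \frac{1667}{8}$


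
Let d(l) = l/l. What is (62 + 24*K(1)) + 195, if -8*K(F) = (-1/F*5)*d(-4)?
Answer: 272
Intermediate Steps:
d(l) = 1
K(F) = 5/(8*F) (K(F) = --1/F*5/8 = -(-5/F)/8 = -(-5)/(8*F) = 5/(8*F))
(62 + 24*K(1)) + 195 = (62 + 24*((5/8)/1)) + 195 = (62 + 24*((5/8)*1)) + 195 = (62 + 24*(5/8)) + 195 = (62 + 15) + 195 = 77 + 195 = 272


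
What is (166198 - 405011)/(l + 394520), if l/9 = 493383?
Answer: -238813/4834967 ≈ -0.049393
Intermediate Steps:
l = 4440447 (l = 9*493383 = 4440447)
(166198 - 405011)/(l + 394520) = (166198 - 405011)/(4440447 + 394520) = -238813/4834967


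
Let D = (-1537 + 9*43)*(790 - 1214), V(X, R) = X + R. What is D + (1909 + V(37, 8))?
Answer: 489554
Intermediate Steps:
V(X, R) = R + X
D = 487600 (D = (-1537 + 387)*(-424) = -1150*(-424) = 487600)
D + (1909 + V(37, 8)) = 487600 + (1909 + (8 + 37)) = 487600 + (1909 + 45) = 487600 + 1954 = 489554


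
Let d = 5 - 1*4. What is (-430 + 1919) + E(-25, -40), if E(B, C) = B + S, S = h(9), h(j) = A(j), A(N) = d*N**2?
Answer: 1545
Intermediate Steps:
d = 1 (d = 5 - 4 = 1)
A(N) = N**2 (A(N) = 1*N**2 = N**2)
h(j) = j**2
S = 81 (S = 9**2 = 81)
E(B, C) = 81 + B (E(B, C) = B + 81 = 81 + B)
(-430 + 1919) + E(-25, -40) = (-430 + 1919) + (81 - 25) = 1489 + 56 = 1545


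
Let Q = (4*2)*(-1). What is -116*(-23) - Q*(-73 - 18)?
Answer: 1940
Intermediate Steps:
Q = -8 (Q = 8*(-1) = -8)
-116*(-23) - Q*(-73 - 18) = -116*(-23) - (-8)*(-73 - 18) = 2668 - (-8)*(-91) = 2668 - 1*728 = 2668 - 728 = 1940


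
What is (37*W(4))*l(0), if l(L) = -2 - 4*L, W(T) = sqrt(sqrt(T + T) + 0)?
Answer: -74*2**(3/4) ≈ -124.45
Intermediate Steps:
W(T) = 2**(1/4)*T**(1/4) (W(T) = sqrt(sqrt(2*T) + 0) = sqrt(sqrt(2)*sqrt(T) + 0) = sqrt(sqrt(2)*sqrt(T)) = 2**(1/4)*T**(1/4))
(37*W(4))*l(0) = (37*(2**(1/4)*4**(1/4)))*(-2 - 4*0) = (37*(2**(1/4)*sqrt(2)))*(-2 + 0) = (37*2**(3/4))*(-2) = -74*2**(3/4)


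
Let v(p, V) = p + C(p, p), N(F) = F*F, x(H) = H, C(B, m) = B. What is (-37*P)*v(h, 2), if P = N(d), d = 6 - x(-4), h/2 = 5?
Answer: -74000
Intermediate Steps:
h = 10 (h = 2*5 = 10)
d = 10 (d = 6 - 1*(-4) = 6 + 4 = 10)
N(F) = F²
v(p, V) = 2*p (v(p, V) = p + p = 2*p)
P = 100 (P = 10² = 100)
(-37*P)*v(h, 2) = (-37*100)*(2*10) = -3700*20 = -74000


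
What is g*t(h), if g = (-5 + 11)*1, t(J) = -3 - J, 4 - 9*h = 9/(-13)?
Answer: -824/39 ≈ -21.128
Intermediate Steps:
h = 61/117 (h = 4/9 - 1/(-13) = 4/9 - (-1)/13 = 4/9 - ⅑*(-9/13) = 4/9 + 1/13 = 61/117 ≈ 0.52137)
g = 6 (g = 6*1 = 6)
g*t(h) = 6*(-3 - 1*61/117) = 6*(-3 - 61/117) = 6*(-412/117) = -824/39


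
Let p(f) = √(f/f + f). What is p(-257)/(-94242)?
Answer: -8*I/47121 ≈ -0.00016978*I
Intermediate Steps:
p(f) = √(1 + f)
p(-257)/(-94242) = √(1 - 257)/(-94242) = √(-256)*(-1/94242) = (16*I)*(-1/94242) = -8*I/47121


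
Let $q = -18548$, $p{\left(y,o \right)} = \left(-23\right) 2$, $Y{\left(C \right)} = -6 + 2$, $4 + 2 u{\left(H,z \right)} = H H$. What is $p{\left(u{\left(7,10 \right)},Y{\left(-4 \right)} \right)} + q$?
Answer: $-18594$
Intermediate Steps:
$u{\left(H,z \right)} = -2 + \frac{H^{2}}{2}$ ($u{\left(H,z \right)} = -2 + \frac{H H}{2} = -2 + \frac{H^{2}}{2}$)
$Y{\left(C \right)} = -4$
$p{\left(y,o \right)} = -46$
$p{\left(u{\left(7,10 \right)},Y{\left(-4 \right)} \right)} + q = -46 - 18548 = -18594$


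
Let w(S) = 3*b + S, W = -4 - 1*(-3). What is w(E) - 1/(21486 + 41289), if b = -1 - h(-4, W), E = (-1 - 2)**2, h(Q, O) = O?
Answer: 564974/62775 ≈ 9.0000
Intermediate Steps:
W = -1 (W = -4 + 3 = -1)
E = 9 (E = (-3)**2 = 9)
b = 0 (b = -1 - 1*(-1) = -1 + 1 = 0)
w(S) = S (w(S) = 3*0 + S = 0 + S = S)
w(E) - 1/(21486 + 41289) = 9 - 1/(21486 + 41289) = 9 - 1/62775 = 564974/62775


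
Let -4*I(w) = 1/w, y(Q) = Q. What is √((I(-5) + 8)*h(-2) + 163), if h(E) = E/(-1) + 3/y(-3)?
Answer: √17105/10 ≈ 13.079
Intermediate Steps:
h(E) = -1 - E (h(E) = E/(-1) + 3/(-3) = E*(-1) + 3*(-⅓) = -E - 1 = -1 - E)
I(w) = -1/(4*w)
√((I(-5) + 8)*h(-2) + 163) = √((-¼/(-5) + 8)*(-1 - 1*(-2)) + 163) = √((-¼*(-⅕) + 8)*(-1 + 2) + 163) = √((1/20 + 8)*1 + 163) = √((161/20)*1 + 163) = √(161/20 + 163) = √(3421/20) = √17105/10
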